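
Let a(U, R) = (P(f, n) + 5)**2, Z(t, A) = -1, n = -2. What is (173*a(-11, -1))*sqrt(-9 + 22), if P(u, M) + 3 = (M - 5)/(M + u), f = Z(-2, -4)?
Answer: 29237*sqrt(13)/9 ≈ 11713.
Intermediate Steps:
f = -1
P(u, M) = -3 + (-5 + M)/(M + u) (P(u, M) = -3 + (M - 5)/(M + u) = -3 + (-5 + M)/(M + u))
a(U, R) = 169/9 (a(U, R) = ((-5 - 3*(-1) - 2*(-2))/(-2 - 1) + 5)**2 = ((-5 + 3 + 4)/(-3) + 5)**2 = (-1/3*2 + 5)**2 = (-2/3 + 5)**2 = (13/3)**2 = 169/9)
(173*a(-11, -1))*sqrt(-9 + 22) = (173*(169/9))*sqrt(-9 + 22) = 29237*sqrt(13)/9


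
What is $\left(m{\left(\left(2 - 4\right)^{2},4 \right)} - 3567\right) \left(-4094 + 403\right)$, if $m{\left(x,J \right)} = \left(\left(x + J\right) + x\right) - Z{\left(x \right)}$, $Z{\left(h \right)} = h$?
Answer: $13136269$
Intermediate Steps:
$m{\left(x,J \right)} = J + x$ ($m{\left(x,J \right)} = \left(\left(x + J\right) + x\right) - x = \left(\left(J + x\right) + x\right) - x = \left(J + 2 x\right) - x = J + x$)
$\left(m{\left(\left(2 - 4\right)^{2},4 \right)} - 3567\right) \left(-4094 + 403\right) = \left(\left(4 + \left(2 - 4\right)^{2}\right) - 3567\right) \left(-4094 + 403\right) = \left(\left(4 + \left(-2\right)^{2}\right) - 3567\right) \left(-3691\right) = \left(\left(4 + 4\right) - 3567\right) \left(-3691\right) = \left(8 - 3567\right) \left(-3691\right) = \left(-3559\right) \left(-3691\right) = 13136269$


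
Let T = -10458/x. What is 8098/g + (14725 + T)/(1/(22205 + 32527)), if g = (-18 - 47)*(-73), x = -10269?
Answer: 623376576158914/773435 ≈ 8.0598e+8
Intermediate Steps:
T = 166/163 (T = -10458/(-10269) = -10458*(-1/10269) = 166/163 ≈ 1.0184)
g = 4745 (g = -65*(-73) = 4745)
8098/g + (14725 + T)/(1/(22205 + 32527)) = 8098/4745 + (14725 + 166/163)/(1/(22205 + 32527)) = 8098*(1/4745) + 2400341/(163*(1/54732)) = 8098/4745 + 2400341/(163*(1/54732)) = 8098/4745 + (2400341/163)*54732 = 8098/4745 + 131375463612/163 = 623376576158914/773435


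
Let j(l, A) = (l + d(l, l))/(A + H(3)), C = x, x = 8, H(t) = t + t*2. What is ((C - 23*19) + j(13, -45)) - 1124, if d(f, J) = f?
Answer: -27967/18 ≈ -1553.7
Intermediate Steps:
H(t) = 3*t (H(t) = t + 2*t = 3*t)
C = 8
j(l, A) = 2*l/(9 + A) (j(l, A) = (l + l)/(A + 3*3) = (2*l)/(A + 9) = (2*l)/(9 + A) = 2*l/(9 + A))
((C - 23*19) + j(13, -45)) - 1124 = ((8 - 23*19) + 2*13/(9 - 45)) - 1124 = ((8 - 437) + 2*13/(-36)) - 1124 = (-429 + 2*13*(-1/36)) - 1124 = (-429 - 13/18) - 1124 = -7735/18 - 1124 = -27967/18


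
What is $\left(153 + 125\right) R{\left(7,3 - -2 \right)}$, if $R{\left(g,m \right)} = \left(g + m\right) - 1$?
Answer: $3058$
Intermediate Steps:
$R{\left(g,m \right)} = -1 + g + m$
$\left(153 + 125\right) R{\left(7,3 - -2 \right)} = \left(153 + 125\right) \left(-1 + 7 + \left(3 - -2\right)\right) = 278 \left(-1 + 7 + \left(3 + 2\right)\right) = 278 \left(-1 + 7 + 5\right) = 278 \cdot 11 = 3058$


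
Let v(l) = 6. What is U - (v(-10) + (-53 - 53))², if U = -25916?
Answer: -35916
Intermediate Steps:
U - (v(-10) + (-53 - 53))² = -25916 - (6 + (-53 - 53))² = -25916 - (6 - 106)² = -25916 - 1*(-100)² = -25916 - 1*10000 = -25916 - 10000 = -35916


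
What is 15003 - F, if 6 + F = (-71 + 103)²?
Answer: 13985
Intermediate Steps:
F = 1018 (F = -6 + (-71 + 103)² = -6 + 32² = -6 + 1024 = 1018)
15003 - F = 15003 - 1*1018 = 15003 - 1018 = 13985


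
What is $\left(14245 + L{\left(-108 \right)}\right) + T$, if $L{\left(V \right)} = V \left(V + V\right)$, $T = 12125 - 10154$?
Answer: $39544$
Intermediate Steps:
$T = 1971$
$L{\left(V \right)} = 2 V^{2}$ ($L{\left(V \right)} = V 2 V = 2 V^{2}$)
$\left(14245 + L{\left(-108 \right)}\right) + T = \left(14245 + 2 \left(-108\right)^{2}\right) + 1971 = \left(14245 + 2 \cdot 11664\right) + 1971 = \left(14245 + 23328\right) + 1971 = 37573 + 1971 = 39544$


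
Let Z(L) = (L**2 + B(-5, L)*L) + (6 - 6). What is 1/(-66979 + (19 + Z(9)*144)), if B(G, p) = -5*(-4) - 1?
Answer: -1/30672 ≈ -3.2603e-5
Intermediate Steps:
B(G, p) = 19 (B(G, p) = 20 - 1 = 19)
Z(L) = L**2 + 19*L (Z(L) = (L**2 + 19*L) + (6 - 6) = (L**2 + 19*L) + 0 = L**2 + 19*L)
1/(-66979 + (19 + Z(9)*144)) = 1/(-66979 + (19 + (9*(19 + 9))*144)) = 1/(-66979 + (19 + (9*28)*144)) = 1/(-66979 + (19 + 252*144)) = 1/(-66979 + (19 + 36288)) = 1/(-66979 + 36307) = 1/(-30672) = -1/30672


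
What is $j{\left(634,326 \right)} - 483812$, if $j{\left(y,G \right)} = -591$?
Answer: $-484403$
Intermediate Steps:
$j{\left(634,326 \right)} - 483812 = -591 - 483812 = -484403$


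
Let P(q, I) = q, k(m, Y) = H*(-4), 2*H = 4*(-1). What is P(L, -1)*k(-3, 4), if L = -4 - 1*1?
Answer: -40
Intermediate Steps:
H = -2 (H = (4*(-1))/2 = (½)*(-4) = -2)
k(m, Y) = 8 (k(m, Y) = -2*(-4) = 8)
L = -5 (L = -4 - 1 = -5)
P(L, -1)*k(-3, 4) = -5*8 = -40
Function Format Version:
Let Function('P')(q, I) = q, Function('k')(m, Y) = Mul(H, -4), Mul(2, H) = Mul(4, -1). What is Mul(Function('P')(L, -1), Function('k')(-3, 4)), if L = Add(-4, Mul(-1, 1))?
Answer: -40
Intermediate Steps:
H = -2 (H = Mul(Rational(1, 2), Mul(4, -1)) = Mul(Rational(1, 2), -4) = -2)
Function('k')(m, Y) = 8 (Function('k')(m, Y) = Mul(-2, -4) = 8)
L = -5 (L = Add(-4, -1) = -5)
Mul(Function('P')(L, -1), Function('k')(-3, 4)) = Mul(-5, 8) = -40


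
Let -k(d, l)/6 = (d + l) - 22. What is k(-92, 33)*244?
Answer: 118584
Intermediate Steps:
k(d, l) = 132 - 6*d - 6*l (k(d, l) = -6*((d + l) - 22) = -6*(-22 + d + l) = 132 - 6*d - 6*l)
k(-92, 33)*244 = (132 - 6*(-92) - 6*33)*244 = (132 + 552 - 198)*244 = 486*244 = 118584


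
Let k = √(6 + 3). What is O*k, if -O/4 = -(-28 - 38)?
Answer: -792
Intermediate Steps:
k = 3 (k = √9 = 3)
O = -264 (O = -(-4)*(-28 - 38) = -(-4)*(-66) = -4*66 = -264)
O*k = -264*3 = -792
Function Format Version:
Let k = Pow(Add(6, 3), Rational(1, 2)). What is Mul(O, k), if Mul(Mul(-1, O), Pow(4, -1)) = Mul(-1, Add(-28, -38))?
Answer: -792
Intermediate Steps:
k = 3 (k = Pow(9, Rational(1, 2)) = 3)
O = -264 (O = Mul(-4, Mul(-1, Add(-28, -38))) = Mul(-4, Mul(-1, -66)) = Mul(-4, 66) = -264)
Mul(O, k) = Mul(-264, 3) = -792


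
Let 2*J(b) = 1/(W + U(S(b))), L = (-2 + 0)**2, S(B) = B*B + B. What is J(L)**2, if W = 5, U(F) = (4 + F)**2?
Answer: 1/1350244 ≈ 7.4061e-7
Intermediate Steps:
S(B) = B + B**2 (S(B) = B**2 + B = B + B**2)
L = 4 (L = (-2)**2 = 4)
J(b) = 1/(2*(5 + (4 + b*(1 + b))**2))
J(L)**2 = (1/(2*(5 + (4 + 4*(1 + 4))**2)))**2 = (1/(2*(5 + (4 + 4*5)**2)))**2 = (1/(2*(5 + (4 + 20)**2)))**2 = (1/(2*(5 + 24**2)))**2 = (1/(2*(5 + 576)))**2 = ((1/2)/581)**2 = ((1/2)*(1/581))**2 = (1/1162)**2 = 1/1350244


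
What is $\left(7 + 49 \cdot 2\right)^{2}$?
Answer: $11025$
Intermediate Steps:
$\left(7 + 49 \cdot 2\right)^{2} = \left(7 + 98\right)^{2} = 105^{2} = 11025$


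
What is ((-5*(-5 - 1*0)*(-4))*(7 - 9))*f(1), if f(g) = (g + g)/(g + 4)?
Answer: 80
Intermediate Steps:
f(g) = 2*g/(4 + g) (f(g) = (2*g)/(4 + g) = 2*g/(4 + g))
((-5*(-5 - 1*0)*(-4))*(7 - 9))*f(1) = ((-5*(-5 - 1*0)*(-4))*(7 - 9))*(2*1/(4 + 1)) = ((-5*(-5 + 0)*(-4))*(-2))*(2*1/5) = ((-5*(-5)*(-4))*(-2))*(2*1*(1/5)) = ((25*(-4))*(-2))*(2/5) = -100*(-2)*(2/5) = 200*(2/5) = 80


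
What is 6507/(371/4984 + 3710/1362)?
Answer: 3155062104/1356853 ≈ 2325.3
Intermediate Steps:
6507/(371/4984 + 3710/1362) = 6507/(371*(1/4984) + 3710*(1/1362)) = 6507/(53/712 + 1855/681) = 6507/(1356853/484872) = 6507*(484872/1356853) = 3155062104/1356853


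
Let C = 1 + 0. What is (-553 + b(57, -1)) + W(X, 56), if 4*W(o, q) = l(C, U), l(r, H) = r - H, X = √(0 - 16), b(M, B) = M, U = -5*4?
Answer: -1963/4 ≈ -490.75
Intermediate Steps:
U = -20
X = 4*I (X = √(-16) = 4*I ≈ 4.0*I)
C = 1
W(o, q) = 21/4 (W(o, q) = (1 - 1*(-20))/4 = (1 + 20)/4 = (¼)*21 = 21/4)
(-553 + b(57, -1)) + W(X, 56) = (-553 + 57) + 21/4 = -496 + 21/4 = -1963/4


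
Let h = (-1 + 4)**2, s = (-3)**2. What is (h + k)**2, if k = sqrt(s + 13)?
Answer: (9 + sqrt(22))**2 ≈ 187.43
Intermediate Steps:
s = 9
k = sqrt(22) (k = sqrt(9 + 13) = sqrt(22) ≈ 4.6904)
h = 9 (h = 3**2 = 9)
(h + k)**2 = (9 + sqrt(22))**2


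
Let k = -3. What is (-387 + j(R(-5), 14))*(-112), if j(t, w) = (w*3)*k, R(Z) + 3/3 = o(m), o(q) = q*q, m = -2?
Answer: 57456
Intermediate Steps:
o(q) = q²
R(Z) = 3 (R(Z) = -1 + (-2)² = -1 + 4 = 3)
j(t, w) = -9*w (j(t, w) = (w*3)*(-3) = (3*w)*(-3) = -9*w)
(-387 + j(R(-5), 14))*(-112) = (-387 - 9*14)*(-112) = (-387 - 126)*(-112) = -513*(-112) = 57456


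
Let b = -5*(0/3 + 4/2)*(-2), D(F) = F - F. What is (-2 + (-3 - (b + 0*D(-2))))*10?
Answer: -250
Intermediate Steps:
D(F) = 0
b = 20 (b = -5*(0*(⅓) + 4*(½))*(-2) = -5*(0 + 2)*(-2) = -5*2*(-2) = -10*(-2) = 20)
(-2 + (-3 - (b + 0*D(-2))))*10 = (-2 + (-3 - (20 + 0*0)))*10 = (-2 + (-3 - (20 + 0)))*10 = (-2 + (-3 - 1*20))*10 = (-2 + (-3 - 20))*10 = (-2 - 23)*10 = -25*10 = -250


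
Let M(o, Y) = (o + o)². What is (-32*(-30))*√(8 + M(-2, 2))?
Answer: 1920*√6 ≈ 4703.0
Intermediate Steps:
M(o, Y) = 4*o² (M(o, Y) = (2*o)² = 4*o²)
(-32*(-30))*√(8 + M(-2, 2)) = (-32*(-30))*√(8 + 4*(-2)²) = 960*√(8 + 4*4) = 960*√(8 + 16) = 960*√24 = 960*(2*√6) = 1920*√6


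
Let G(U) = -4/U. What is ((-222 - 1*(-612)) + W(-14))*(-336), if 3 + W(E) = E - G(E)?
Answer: -125232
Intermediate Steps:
W(E) = -3 + E + 4/E (W(E) = -3 + (E - (-4)/E) = -3 + (E + 4/E) = -3 + E + 4/E)
((-222 - 1*(-612)) + W(-14))*(-336) = ((-222 - 1*(-612)) + (-3 - 14 + 4/(-14)))*(-336) = ((-222 + 612) + (-3 - 14 + 4*(-1/14)))*(-336) = (390 + (-3 - 14 - 2/7))*(-336) = (390 - 121/7)*(-336) = (2609/7)*(-336) = -125232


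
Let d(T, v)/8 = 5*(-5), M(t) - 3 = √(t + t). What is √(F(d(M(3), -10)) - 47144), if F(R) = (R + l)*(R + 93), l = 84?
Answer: 2*I*√8683 ≈ 186.37*I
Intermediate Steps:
M(t) = 3 + √2*√t (M(t) = 3 + √(t + t) = 3 + √(2*t) = 3 + √2*√t)
d(T, v) = -200 (d(T, v) = 8*(5*(-5)) = 8*(-25) = -200)
F(R) = (84 + R)*(93 + R) (F(R) = (R + 84)*(R + 93) = (84 + R)*(93 + R))
√(F(d(M(3), -10)) - 47144) = √((7812 + (-200)² + 177*(-200)) - 47144) = √((7812 + 40000 - 35400) - 47144) = √(12412 - 47144) = √(-34732) = 2*I*√8683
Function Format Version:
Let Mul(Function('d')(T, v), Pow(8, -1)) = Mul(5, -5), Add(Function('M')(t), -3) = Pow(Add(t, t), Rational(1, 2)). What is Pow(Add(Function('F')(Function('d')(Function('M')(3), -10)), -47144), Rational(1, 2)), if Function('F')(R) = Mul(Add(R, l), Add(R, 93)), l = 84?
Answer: Mul(2, I, Pow(8683, Rational(1, 2))) ≈ Mul(186.37, I)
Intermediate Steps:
Function('M')(t) = Add(3, Mul(Pow(2, Rational(1, 2)), Pow(t, Rational(1, 2)))) (Function('M')(t) = Add(3, Pow(Add(t, t), Rational(1, 2))) = Add(3, Pow(Mul(2, t), Rational(1, 2))) = Add(3, Mul(Pow(2, Rational(1, 2)), Pow(t, Rational(1, 2)))))
Function('d')(T, v) = -200 (Function('d')(T, v) = Mul(8, Mul(5, -5)) = Mul(8, -25) = -200)
Function('F')(R) = Mul(Add(84, R), Add(93, R)) (Function('F')(R) = Mul(Add(R, 84), Add(R, 93)) = Mul(Add(84, R), Add(93, R)))
Pow(Add(Function('F')(Function('d')(Function('M')(3), -10)), -47144), Rational(1, 2)) = Pow(Add(Add(7812, Pow(-200, 2), Mul(177, -200)), -47144), Rational(1, 2)) = Pow(Add(Add(7812, 40000, -35400), -47144), Rational(1, 2)) = Pow(Add(12412, -47144), Rational(1, 2)) = Pow(-34732, Rational(1, 2)) = Mul(2, I, Pow(8683, Rational(1, 2)))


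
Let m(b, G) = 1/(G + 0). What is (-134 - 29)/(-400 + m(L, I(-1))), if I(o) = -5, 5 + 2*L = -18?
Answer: 815/2001 ≈ 0.40730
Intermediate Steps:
L = -23/2 (L = -5/2 + (½)*(-18) = -5/2 - 9 = -23/2 ≈ -11.500)
m(b, G) = 1/G
(-134 - 29)/(-400 + m(L, I(-1))) = (-134 - 29)/(-400 + 1/(-5)) = -163/(-400 - ⅕) = -163/(-2001/5) = -163*(-5/2001) = 815/2001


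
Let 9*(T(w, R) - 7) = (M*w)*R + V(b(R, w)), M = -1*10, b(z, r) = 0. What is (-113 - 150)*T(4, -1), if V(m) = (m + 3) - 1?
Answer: -9205/3 ≈ -3068.3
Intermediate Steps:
V(m) = 2 + m (V(m) = (3 + m) - 1 = 2 + m)
M = -10
T(w, R) = 65/9 - 10*R*w/9 (T(w, R) = 7 + ((-10*w)*R + (2 + 0))/9 = 7 + (-10*R*w + 2)/9 = 7 + (2 - 10*R*w)/9 = 7 + (2/9 - 10*R*w/9) = 65/9 - 10*R*w/9)
(-113 - 150)*T(4, -1) = (-113 - 150)*(65/9 - 10/9*(-1)*4) = -263*(65/9 + 40/9) = -263*35/3 = -9205/3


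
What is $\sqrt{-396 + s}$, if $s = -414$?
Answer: $9 i \sqrt{10} \approx 28.461 i$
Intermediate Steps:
$\sqrt{-396 + s} = \sqrt{-396 - 414} = \sqrt{-810} = 9 i \sqrt{10}$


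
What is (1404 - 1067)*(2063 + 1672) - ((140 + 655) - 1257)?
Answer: 1259157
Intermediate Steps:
(1404 - 1067)*(2063 + 1672) - ((140 + 655) - 1257) = 337*3735 - (795 - 1257) = 1258695 - 1*(-462) = 1258695 + 462 = 1259157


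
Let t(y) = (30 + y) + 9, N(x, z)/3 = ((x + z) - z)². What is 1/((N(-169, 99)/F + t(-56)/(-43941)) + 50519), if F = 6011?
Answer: 264129351/13347315782059 ≈ 1.9789e-5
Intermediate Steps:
N(x, z) = 3*x² (N(x, z) = 3*((x + z) - z)² = 3*x²)
t(y) = 39 + y
1/((N(-169, 99)/F + t(-56)/(-43941)) + 50519) = 1/(((3*(-169)²)/6011 + (39 - 56)/(-43941)) + 50519) = 1/(((3*28561)*(1/6011) - 17*(-1/43941)) + 50519) = 1/((85683*(1/6011) + 17/43941) + 50519) = 1/((85683/6011 + 17/43941) + 50519) = 1/(3765098890/264129351 + 50519) = 1/(13347315782059/264129351) = 264129351/13347315782059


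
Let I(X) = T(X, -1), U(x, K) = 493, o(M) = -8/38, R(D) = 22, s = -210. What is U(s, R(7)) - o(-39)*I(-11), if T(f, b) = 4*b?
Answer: 9351/19 ≈ 492.16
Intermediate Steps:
o(M) = -4/19 (o(M) = -8*1/38 = -4/19)
I(X) = -4 (I(X) = 4*(-1) = -4)
U(s, R(7)) - o(-39)*I(-11) = 493 - (-4)*(-4)/19 = 493 - 1*16/19 = 493 - 16/19 = 9351/19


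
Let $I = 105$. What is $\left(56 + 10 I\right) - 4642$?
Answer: $-3536$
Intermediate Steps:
$\left(56 + 10 I\right) - 4642 = \left(56 + 10 \cdot 105\right) - 4642 = \left(56 + 1050\right) - 4642 = 1106 - 4642 = -3536$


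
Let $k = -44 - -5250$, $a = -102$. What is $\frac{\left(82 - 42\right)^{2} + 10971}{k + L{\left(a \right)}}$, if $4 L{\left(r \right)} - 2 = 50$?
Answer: $\frac{12571}{5219} \approx 2.4087$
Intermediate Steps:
$L{\left(r \right)} = 13$ ($L{\left(r \right)} = \frac{1}{2} + \frac{1}{4} \cdot 50 = \frac{1}{2} + \frac{25}{2} = 13$)
$k = 5206$ ($k = -44 + 5250 = 5206$)
$\frac{\left(82 - 42\right)^{2} + 10971}{k + L{\left(a \right)}} = \frac{\left(82 - 42\right)^{2} + 10971}{5206 + 13} = \frac{40^{2} + 10971}{5219} = \left(1600 + 10971\right) \frac{1}{5219} = 12571 \cdot \frac{1}{5219} = \frac{12571}{5219}$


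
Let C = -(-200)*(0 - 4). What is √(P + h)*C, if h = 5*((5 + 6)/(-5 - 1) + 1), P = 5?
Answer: -400*√30/3 ≈ -730.30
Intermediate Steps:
h = -25/6 (h = 5*(11/(-6) + 1) = 5*(11*(-⅙) + 1) = 5*(-11/6 + 1) = 5*(-⅚) = -25/6 ≈ -4.1667)
C = -800 (C = -(-200)*(-4) = -50*16 = -800)
√(P + h)*C = √(5 - 25/6)*(-800) = √(⅚)*(-800) = (√30/6)*(-800) = -400*√30/3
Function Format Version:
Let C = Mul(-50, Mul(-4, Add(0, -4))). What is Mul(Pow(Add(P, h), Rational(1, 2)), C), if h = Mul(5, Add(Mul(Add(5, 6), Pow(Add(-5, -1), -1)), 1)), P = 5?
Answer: Mul(Rational(-400, 3), Pow(30, Rational(1, 2))) ≈ -730.30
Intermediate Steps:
h = Rational(-25, 6) (h = Mul(5, Add(Mul(11, Pow(-6, -1)), 1)) = Mul(5, Add(Mul(11, Rational(-1, 6)), 1)) = Mul(5, Add(Rational(-11, 6), 1)) = Mul(5, Rational(-5, 6)) = Rational(-25, 6) ≈ -4.1667)
C = -800 (C = Mul(-50, Mul(-4, -4)) = Mul(-50, 16) = -800)
Mul(Pow(Add(P, h), Rational(1, 2)), C) = Mul(Pow(Add(5, Rational(-25, 6)), Rational(1, 2)), -800) = Mul(Pow(Rational(5, 6), Rational(1, 2)), -800) = Mul(Mul(Rational(1, 6), Pow(30, Rational(1, 2))), -800) = Mul(Rational(-400, 3), Pow(30, Rational(1, 2)))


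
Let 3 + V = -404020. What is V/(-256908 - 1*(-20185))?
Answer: 404023/236723 ≈ 1.7067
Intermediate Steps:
V = -404023 (V = -3 - 404020 = -404023)
V/(-256908 - 1*(-20185)) = -404023/(-256908 - 1*(-20185)) = -404023/(-256908 + 20185) = -404023/(-236723) = -404023*(-1/236723) = 404023/236723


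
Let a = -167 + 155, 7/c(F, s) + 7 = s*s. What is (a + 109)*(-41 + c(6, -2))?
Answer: -12610/3 ≈ -4203.3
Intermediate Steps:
c(F, s) = 7/(-7 + s**2) (c(F, s) = 7/(-7 + s*s) = 7/(-7 + s**2))
a = -12
(a + 109)*(-41 + c(6, -2)) = (-12 + 109)*(-41 + 7/(-7 + (-2)**2)) = 97*(-41 + 7/(-7 + 4)) = 97*(-41 + 7/(-3)) = 97*(-41 + 7*(-1/3)) = 97*(-41 - 7/3) = 97*(-130/3) = -12610/3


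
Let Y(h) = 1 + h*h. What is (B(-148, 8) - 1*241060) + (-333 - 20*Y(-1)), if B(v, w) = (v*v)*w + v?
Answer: -66349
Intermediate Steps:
Y(h) = 1 + h²
B(v, w) = v + w*v² (B(v, w) = v²*w + v = w*v² + v = v + w*v²)
(B(-148, 8) - 1*241060) + (-333 - 20*Y(-1)) = (-148*(1 - 148*8) - 1*241060) + (-333 - 20*(1 + (-1)²)) = (-148*(1 - 1184) - 241060) + (-333 - 20*(1 + 1)) = (-148*(-1183) - 241060) + (-333 - 20*2) = (175084 - 241060) + (-333 - 40) = -65976 - 373 = -66349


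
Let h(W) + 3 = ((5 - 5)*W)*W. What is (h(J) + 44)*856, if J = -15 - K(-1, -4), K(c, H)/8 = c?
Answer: 35096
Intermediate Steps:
K(c, H) = 8*c
J = -7 (J = -15 - 8*(-1) = -15 - 1*(-8) = -15 + 8 = -7)
h(W) = -3 (h(W) = -3 + ((5 - 5)*W)*W = -3 + (0*W)*W = -3 + 0*W = -3 + 0 = -3)
(h(J) + 44)*856 = (-3 + 44)*856 = 41*856 = 35096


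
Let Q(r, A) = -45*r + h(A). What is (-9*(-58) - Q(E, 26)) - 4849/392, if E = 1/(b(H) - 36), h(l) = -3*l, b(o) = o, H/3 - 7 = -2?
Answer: 229511/392 ≈ 585.49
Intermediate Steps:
H = 15 (H = 21 + 3*(-2) = 21 - 6 = 15)
E = -1/21 (E = 1/(15 - 36) = 1/(-21) = -1/21 ≈ -0.047619)
Q(r, A) = -45*r - 3*A
(-9*(-58) - Q(E, 26)) - 4849/392 = (-9*(-58) - (-45*(-1/21) - 3*26)) - 4849/392 = (522 - (15/7 - 78)) - 4849*1/392 = (522 - 1*(-531/7)) - 4849/392 = (522 + 531/7) - 4849/392 = 4185/7 - 4849/392 = 229511/392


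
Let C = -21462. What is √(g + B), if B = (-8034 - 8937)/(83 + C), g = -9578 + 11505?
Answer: 4*√55070037826/21379 ≈ 43.907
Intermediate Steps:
g = 1927
B = 16971/21379 (B = (-8034 - 8937)/(83 - 21462) = -16971/(-21379) = -16971*(-1/21379) = 16971/21379 ≈ 0.79382)
√(g + B) = √(1927 + 16971/21379) = √(41214304/21379) = 4*√55070037826/21379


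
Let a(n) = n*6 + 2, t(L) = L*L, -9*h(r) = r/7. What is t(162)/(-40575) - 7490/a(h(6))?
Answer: -70920323/13525 ≈ -5243.6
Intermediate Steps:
h(r) = -r/63 (h(r) = -r/(9*7) = -r/63)
t(L) = L²
a(n) = 2 + 6*n (a(n) = 6*n + 2 = 2 + 6*n)
t(162)/(-40575) - 7490/a(h(6)) = 162²/(-40575) - 7490/(2 + 6*(-1/63*6)) = 26244*(-1/40575) - 7490/(2 + 6*(-2/21)) = -8748/13525 - 7490/(2 - 4/7) = -8748/13525 - 7490/10/7 = -8748/13525 - 7490*7/10 = -8748/13525 - 5243 = -70920323/13525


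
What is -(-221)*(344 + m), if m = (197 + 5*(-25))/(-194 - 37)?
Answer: 5848544/77 ≈ 75955.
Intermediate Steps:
m = -24/77 (m = (197 - 125)/(-231) = 72*(-1/231) = -24/77 ≈ -0.31169)
-(-221)*(344 + m) = -(-221)*(344 - 24/77) = -(-221)*26464/77 = -1*(-5848544/77) = 5848544/77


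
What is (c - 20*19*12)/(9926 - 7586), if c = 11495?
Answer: 1387/468 ≈ 2.9637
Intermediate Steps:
(c - 20*19*12)/(9926 - 7586) = (11495 - 20*19*12)/(9926 - 7586) = (11495 - 380*12)/2340 = (11495 - 4560)*(1/2340) = 6935*(1/2340) = 1387/468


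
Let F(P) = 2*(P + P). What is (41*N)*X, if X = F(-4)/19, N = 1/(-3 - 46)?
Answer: 656/931 ≈ 0.70462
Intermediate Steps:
N = -1/49 (N = 1/(-49) = -1/49 ≈ -0.020408)
F(P) = 4*P (F(P) = 2*(2*P) = 4*P)
X = -16/19 (X = (4*(-4))/19 = -16*1/19 = -16/19 ≈ -0.84210)
(41*N)*X = (41*(-1/49))*(-16/19) = -41/49*(-16/19) = 656/931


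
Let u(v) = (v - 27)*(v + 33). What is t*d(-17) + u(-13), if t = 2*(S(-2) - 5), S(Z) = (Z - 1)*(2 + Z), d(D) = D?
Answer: -630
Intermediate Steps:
u(v) = (-27 + v)*(33 + v)
S(Z) = (-1 + Z)*(2 + Z)
t = -10 (t = 2*((-2 - 2 + (-2)²) - 5) = 2*((-2 - 2 + 4) - 5) = 2*(0 - 5) = 2*(-5) = -10)
t*d(-17) + u(-13) = -10*(-17) + (-891 + (-13)² + 6*(-13)) = 170 + (-891 + 169 - 78) = 170 - 800 = -630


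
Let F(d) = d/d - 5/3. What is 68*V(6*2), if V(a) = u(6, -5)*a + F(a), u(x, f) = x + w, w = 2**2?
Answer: 24344/3 ≈ 8114.7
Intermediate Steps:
F(d) = -2/3 (F(d) = 1 - 5*1/3 = 1 - 5/3 = -2/3)
w = 4
u(x, f) = 4 + x (u(x, f) = x + 4 = 4 + x)
V(a) = -2/3 + 10*a (V(a) = (4 + 6)*a - 2/3 = 10*a - 2/3 = -2/3 + 10*a)
68*V(6*2) = 68*(-2/3 + 10*(6*2)) = 68*(-2/3 + 10*12) = 68*(-2/3 + 120) = 68*(358/3) = 24344/3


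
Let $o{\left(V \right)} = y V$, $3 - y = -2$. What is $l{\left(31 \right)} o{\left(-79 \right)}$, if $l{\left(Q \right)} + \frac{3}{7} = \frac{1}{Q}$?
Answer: $\frac{33970}{217} \approx 156.54$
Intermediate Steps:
$y = 5$ ($y = 3 - -2 = 3 + 2 = 5$)
$o{\left(V \right)} = 5 V$
$l{\left(Q \right)} = - \frac{3}{7} + \frac{1}{Q}$
$l{\left(31 \right)} o{\left(-79 \right)} = \left(- \frac{3}{7} + \frac{1}{31}\right) 5 \left(-79\right) = \left(- \frac{3}{7} + \frac{1}{31}\right) \left(-395\right) = \left(- \frac{86}{217}\right) \left(-395\right) = \frac{33970}{217}$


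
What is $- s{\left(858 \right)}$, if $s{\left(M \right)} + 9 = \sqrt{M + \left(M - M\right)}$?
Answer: $9 - \sqrt{858} \approx -20.292$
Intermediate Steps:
$s{\left(M \right)} = -9 + \sqrt{M}$ ($s{\left(M \right)} = -9 + \sqrt{M + \left(M - M\right)} = -9 + \sqrt{M + 0} = -9 + \sqrt{M}$)
$- s{\left(858 \right)} = - (-9 + \sqrt{858}) = 9 - \sqrt{858}$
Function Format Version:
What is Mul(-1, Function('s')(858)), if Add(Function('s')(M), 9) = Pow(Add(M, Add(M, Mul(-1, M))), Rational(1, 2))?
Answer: Add(9, Mul(-1, Pow(858, Rational(1, 2)))) ≈ -20.292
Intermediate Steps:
Function('s')(M) = Add(-9, Pow(M, Rational(1, 2))) (Function('s')(M) = Add(-9, Pow(Add(M, Add(M, Mul(-1, M))), Rational(1, 2))) = Add(-9, Pow(Add(M, 0), Rational(1, 2))) = Add(-9, Pow(M, Rational(1, 2))))
Mul(-1, Function('s')(858)) = Mul(-1, Add(-9, Pow(858, Rational(1, 2)))) = Add(9, Mul(-1, Pow(858, Rational(1, 2))))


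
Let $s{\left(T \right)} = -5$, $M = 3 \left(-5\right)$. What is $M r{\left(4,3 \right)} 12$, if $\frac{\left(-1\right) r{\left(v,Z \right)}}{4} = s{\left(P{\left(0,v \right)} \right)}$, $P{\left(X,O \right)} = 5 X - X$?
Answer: $-3600$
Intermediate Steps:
$M = -15$
$P{\left(X,O \right)} = 4 X$
$r{\left(v,Z \right)} = 20$ ($r{\left(v,Z \right)} = \left(-4\right) \left(-5\right) = 20$)
$M r{\left(4,3 \right)} 12 = \left(-15\right) 20 \cdot 12 = \left(-300\right) 12 = -3600$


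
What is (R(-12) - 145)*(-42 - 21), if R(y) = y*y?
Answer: 63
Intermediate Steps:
R(y) = y²
(R(-12) - 145)*(-42 - 21) = ((-12)² - 145)*(-42 - 21) = (144 - 145)*(-63) = -1*(-63) = 63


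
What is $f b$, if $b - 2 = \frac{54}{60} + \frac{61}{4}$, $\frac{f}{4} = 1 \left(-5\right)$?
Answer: $-363$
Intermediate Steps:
$f = -20$ ($f = 4 \cdot 1 \left(-5\right) = 4 \left(-5\right) = -20$)
$b = \frac{363}{20}$ ($b = 2 + \left(\frac{54}{60} + \frac{61}{4}\right) = 2 + \left(54 \cdot \frac{1}{60} + 61 \cdot \frac{1}{4}\right) = 2 + \left(\frac{9}{10} + \frac{61}{4}\right) = 2 + \frac{323}{20} = \frac{363}{20} \approx 18.15$)
$f b = \left(-20\right) \frac{363}{20} = -363$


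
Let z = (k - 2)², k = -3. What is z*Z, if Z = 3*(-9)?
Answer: -675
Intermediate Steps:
z = 25 (z = (-3 - 2)² = (-5)² = 25)
Z = -27
z*Z = 25*(-27) = -675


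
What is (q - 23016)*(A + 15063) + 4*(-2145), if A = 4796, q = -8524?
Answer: -626361440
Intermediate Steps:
(q - 23016)*(A + 15063) + 4*(-2145) = (-8524 - 23016)*(4796 + 15063) + 4*(-2145) = -31540*19859 - 8580 = -626352860 - 8580 = -626361440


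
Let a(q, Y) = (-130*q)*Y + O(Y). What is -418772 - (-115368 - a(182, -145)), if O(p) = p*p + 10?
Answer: 3148331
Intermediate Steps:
O(p) = 10 + p**2 (O(p) = p**2 + 10 = 10 + p**2)
a(q, Y) = 10 + Y**2 - 130*Y*q (a(q, Y) = (-130*q)*Y + (10 + Y**2) = -130*Y*q + (10 + Y**2) = 10 + Y**2 - 130*Y*q)
-418772 - (-115368 - a(182, -145)) = -418772 - (-115368 - (10 + (-145)**2 - 130*(-145)*182)) = -418772 - (-115368 - (10 + 21025 + 3430700)) = -418772 - (-115368 - 1*3451735) = -418772 - (-115368 - 3451735) = -418772 - 1*(-3567103) = -418772 + 3567103 = 3148331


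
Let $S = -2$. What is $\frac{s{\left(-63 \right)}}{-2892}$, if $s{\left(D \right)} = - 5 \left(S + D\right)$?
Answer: $- \frac{325}{2892} \approx -0.11238$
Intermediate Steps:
$s{\left(D \right)} = 10 - 5 D$ ($s{\left(D \right)} = - 5 \left(-2 + D\right) = 10 - 5 D$)
$\frac{s{\left(-63 \right)}}{-2892} = \frac{10 - -315}{-2892} = \left(10 + 315\right) \left(- \frac{1}{2892}\right) = 325 \left(- \frac{1}{2892}\right) = - \frac{325}{2892}$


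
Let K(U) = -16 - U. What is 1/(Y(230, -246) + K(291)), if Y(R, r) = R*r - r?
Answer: -1/56641 ≈ -1.7655e-5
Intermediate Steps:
Y(R, r) = -r + R*r
1/(Y(230, -246) + K(291)) = 1/(-246*(-1 + 230) + (-16 - 1*291)) = 1/(-246*229 + (-16 - 291)) = 1/(-56334 - 307) = 1/(-56641) = -1/56641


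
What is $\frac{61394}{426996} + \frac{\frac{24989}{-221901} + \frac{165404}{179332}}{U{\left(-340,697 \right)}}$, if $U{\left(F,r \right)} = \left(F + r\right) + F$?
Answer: $\frac{2303813548001563}{12035899084149126} \approx 0.19141$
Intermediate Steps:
$U{\left(F,r \right)} = r + 2 F$
$\frac{61394}{426996} + \frac{\frac{24989}{-221901} + \frac{165404}{179332}}{U{\left(-340,697 \right)}} = \frac{61394}{426996} + \frac{\frac{24989}{-221901} + \frac{165404}{179332}}{697 + 2 \left(-340\right)} = 61394 \cdot \frac{1}{426996} + \frac{24989 \left(- \frac{1}{221901}\right) + 165404 \cdot \frac{1}{179332}}{697 - 680} = \frac{30697}{213498} + \frac{- \frac{24989}{221901} + \frac{41351}{44833}}{17} = \frac{30697}{213498} + \frac{8055496414}{9948487533} \cdot \frac{1}{17} = \frac{30697}{213498} + \frac{8055496414}{169124288061} = \frac{2303813548001563}{12035899084149126}$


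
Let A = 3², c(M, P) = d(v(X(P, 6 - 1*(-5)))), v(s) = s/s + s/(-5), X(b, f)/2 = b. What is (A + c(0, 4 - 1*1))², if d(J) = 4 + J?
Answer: 4096/25 ≈ 163.84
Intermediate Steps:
X(b, f) = 2*b
v(s) = 1 - s/5 (v(s) = 1 + s*(-⅕) = 1 - s/5)
c(M, P) = 5 - 2*P/5 (c(M, P) = 4 + (1 - 2*P/5) = 5 - 2*P/5)
A = 9
(A + c(0, 4 - 1*1))² = (9 + (5 - 2*(4 - 1*1)/5))² = (9 + (5 - 2*(4 - 1)/5))² = (9 + (5 - ⅖*3))² = (9 + (5 - 6/5))² = (9 + 19/5)² = (64/5)² = 4096/25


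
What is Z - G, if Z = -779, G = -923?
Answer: 144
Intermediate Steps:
Z - G = -779 - 1*(-923) = -779 + 923 = 144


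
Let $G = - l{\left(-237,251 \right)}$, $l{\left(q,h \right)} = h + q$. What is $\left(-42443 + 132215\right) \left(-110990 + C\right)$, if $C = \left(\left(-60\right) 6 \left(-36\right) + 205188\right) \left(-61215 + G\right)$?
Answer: $-1199093121746904$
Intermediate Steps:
$G = -14$ ($G = - (251 - 237) = \left(-1\right) 14 = -14$)
$C = -13356983892$ ($C = \left(\left(-60\right) 6 \left(-36\right) + 205188\right) \left(-61215 - 14\right) = \left(\left(-360\right) \left(-36\right) + 205188\right) \left(-61229\right) = \left(12960 + 205188\right) \left(-61229\right) = 218148 \left(-61229\right) = -13356983892$)
$\left(-42443 + 132215\right) \left(-110990 + C\right) = \left(-42443 + 132215\right) \left(-110990 - 13356983892\right) = 89772 \left(-13357094882\right) = -1199093121746904$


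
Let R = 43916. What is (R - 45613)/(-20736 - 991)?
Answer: 1697/21727 ≈ 0.078106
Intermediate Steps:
(R - 45613)/(-20736 - 991) = (43916 - 45613)/(-20736 - 991) = -1697/(-21727) = -1697*(-1/21727) = 1697/21727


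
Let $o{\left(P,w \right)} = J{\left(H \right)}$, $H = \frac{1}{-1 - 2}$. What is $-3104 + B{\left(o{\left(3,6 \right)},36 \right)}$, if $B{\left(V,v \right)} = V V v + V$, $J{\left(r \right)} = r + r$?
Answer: $- \frac{9266}{3} \approx -3088.7$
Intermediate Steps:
$H = - \frac{1}{3}$ ($H = \frac{1}{-3} = - \frac{1}{3} \approx -0.33333$)
$J{\left(r \right)} = 2 r$
$o{\left(P,w \right)} = - \frac{2}{3}$ ($o{\left(P,w \right)} = 2 \left(- \frac{1}{3}\right) = - \frac{2}{3}$)
$B{\left(V,v \right)} = V + v V^{2}$ ($B{\left(V,v \right)} = V^{2} v + V = v V^{2} + V = V + v V^{2}$)
$-3104 + B{\left(o{\left(3,6 \right)},36 \right)} = -3104 - \frac{2 \left(1 - 24\right)}{3} = -3104 - - \frac{46}{3} = -3104 + \frac{46}{3} = - \frac{9266}{3}$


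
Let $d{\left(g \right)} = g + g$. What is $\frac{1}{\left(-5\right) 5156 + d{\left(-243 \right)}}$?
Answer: $- \frac{1}{26266} \approx -3.8072 \cdot 10^{-5}$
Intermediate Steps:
$d{\left(g \right)} = 2 g$
$\frac{1}{\left(-5\right) 5156 + d{\left(-243 \right)}} = \frac{1}{\left(-5\right) 5156 + 2 \left(-243\right)} = \frac{1}{-25780 - 486} = \frac{1}{-26266} = - \frac{1}{26266}$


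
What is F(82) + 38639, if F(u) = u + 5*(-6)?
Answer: 38691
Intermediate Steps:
F(u) = -30 + u (F(u) = u - 30 = -30 + u)
F(82) + 38639 = (-30 + 82) + 38639 = 52 + 38639 = 38691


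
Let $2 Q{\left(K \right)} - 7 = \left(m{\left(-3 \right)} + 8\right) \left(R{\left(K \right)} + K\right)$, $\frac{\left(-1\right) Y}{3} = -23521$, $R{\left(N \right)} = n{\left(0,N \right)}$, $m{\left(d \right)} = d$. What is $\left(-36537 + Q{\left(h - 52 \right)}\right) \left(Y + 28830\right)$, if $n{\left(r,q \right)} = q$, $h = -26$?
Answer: $- \frac{7339874871}{2} \approx -3.6699 \cdot 10^{9}$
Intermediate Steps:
$R{\left(N \right)} = N$
$Y = 70563$ ($Y = \left(-3\right) \left(-23521\right) = 70563$)
$Q{\left(K \right)} = \frac{7}{2} + 5 K$ ($Q{\left(K \right)} = \frac{7}{2} + \frac{\left(-3 + 8\right) \left(K + K\right)}{2} = \frac{7}{2} + \frac{5 \cdot 2 K}{2} = \frac{7}{2} + \frac{10 K}{2} = \frac{7}{2} + 5 K$)
$\left(-36537 + Q{\left(h - 52 \right)}\right) \left(Y + 28830\right) = \left(-36537 + \left(\frac{7}{2} + 5 \left(-26 - 52\right)\right)\right) \left(70563 + 28830\right) = \left(-36537 + \left(\frac{7}{2} + 5 \left(-78\right)\right)\right) 99393 = \left(-36537 + \left(\frac{7}{2} - 390\right)\right) 99393 = \left(-36537 - \frac{773}{2}\right) 99393 = \left(- \frac{73847}{2}\right) 99393 = - \frac{7339874871}{2}$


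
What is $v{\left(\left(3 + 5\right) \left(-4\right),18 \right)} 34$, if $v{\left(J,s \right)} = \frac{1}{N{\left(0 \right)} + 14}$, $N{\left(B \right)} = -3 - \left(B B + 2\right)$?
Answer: $\frac{34}{9} \approx 3.7778$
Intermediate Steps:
$N{\left(B \right)} = -5 - B^{2}$ ($N{\left(B \right)} = -3 - \left(B^{2} + 2\right) = -3 - \left(2 + B^{2}\right) = -5 - B^{2}$)
$v{\left(J,s \right)} = \frac{1}{9}$ ($v{\left(J,s \right)} = \frac{1}{\left(-5 - 0^{2}\right) + 14} = \frac{1}{\left(-5 - 0\right) + 14} = \frac{1}{\left(-5 + 0\right) + 14} = \frac{1}{-5 + 14} = \frac{1}{9}$)
$v{\left(\left(3 + 5\right) \left(-4\right),18 \right)} 34 = \frac{1}{9} \cdot 34 = \frac{34}{9}$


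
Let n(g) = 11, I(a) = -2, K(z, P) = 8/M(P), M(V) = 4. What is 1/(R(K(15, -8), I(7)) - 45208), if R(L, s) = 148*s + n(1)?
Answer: -1/45493 ≈ -2.1981e-5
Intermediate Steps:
K(z, P) = 2 (K(z, P) = 8/4 = 8*(¼) = 2)
R(L, s) = 11 + 148*s (R(L, s) = 148*s + 11 = 11 + 148*s)
1/(R(K(15, -8), I(7)) - 45208) = 1/((11 + 148*(-2)) - 45208) = 1/((11 - 296) - 45208) = 1/(-285 - 45208) = 1/(-45493) = -1/45493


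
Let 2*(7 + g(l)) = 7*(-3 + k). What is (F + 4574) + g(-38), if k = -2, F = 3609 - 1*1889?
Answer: 12539/2 ≈ 6269.5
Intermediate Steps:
F = 1720 (F = 3609 - 1889 = 1720)
g(l) = -49/2 (g(l) = -7 + (7*(-3 - 2))/2 = -7 + (7*(-5))/2 = -7 + (½)*(-35) = -7 - 35/2 = -49/2)
(F + 4574) + g(-38) = (1720 + 4574) - 49/2 = 6294 - 49/2 = 12539/2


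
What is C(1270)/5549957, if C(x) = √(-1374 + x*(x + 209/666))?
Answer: √19860522301/616045227 ≈ 0.00022876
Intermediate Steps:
C(x) = √(-1374 + x*(209/666 + x)) (C(x) = √(-1374 + x*(x + 209*(1/666))) = √(-1374 + x*(x + 209/666)) = √(-1374 + x*(209/666 + x)))
C(1270)/5549957 = (√(-67716216 + 15466*1270 + 49284*1270²)/222)/5549957 = (√(-67716216 + 19641820 + 49284*1612900)/222)*(1/5549957) = (√(-67716216 + 19641820 + 79490163600)/222)*(1/5549957) = (√79442089204/222)*(1/5549957) = ((2*√19860522301)/222)*(1/5549957) = (√19860522301/111)*(1/5549957) = √19860522301/616045227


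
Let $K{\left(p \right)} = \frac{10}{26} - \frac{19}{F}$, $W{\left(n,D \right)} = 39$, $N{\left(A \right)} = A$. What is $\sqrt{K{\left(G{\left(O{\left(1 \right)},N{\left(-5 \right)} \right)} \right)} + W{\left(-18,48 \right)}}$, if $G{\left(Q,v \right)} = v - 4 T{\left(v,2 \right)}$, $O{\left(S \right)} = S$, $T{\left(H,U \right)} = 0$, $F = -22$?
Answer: $\frac{3 \sqrt{365794}}{286} \approx 6.3442$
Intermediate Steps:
$G{\left(Q,v \right)} = v$ ($G{\left(Q,v \right)} = v - 0 = v + 0 = v$)
$K{\left(p \right)} = \frac{357}{286}$ ($K{\left(p \right)} = \frac{10}{26} - \frac{19}{-22} = 10 \cdot \frac{1}{26} - - \frac{19}{22} = \frac{5}{13} + \frac{19}{22} = \frac{357}{286}$)
$\sqrt{K{\left(G{\left(O{\left(1 \right)},N{\left(-5 \right)} \right)} \right)} + W{\left(-18,48 \right)}} = \sqrt{\frac{357}{286} + 39} = \sqrt{\frac{11511}{286}} = \frac{3 \sqrt{365794}}{286}$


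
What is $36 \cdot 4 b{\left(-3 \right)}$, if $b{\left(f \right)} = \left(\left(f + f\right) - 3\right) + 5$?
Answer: $-576$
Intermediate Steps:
$b{\left(f \right)} = 2 + 2 f$ ($b{\left(f \right)} = \left(2 f - 3\right) + 5 = \left(-3 + 2 f\right) + 5 = 2 + 2 f$)
$36 \cdot 4 b{\left(-3 \right)} = 36 \cdot 4 \left(2 + 2 \left(-3\right)\right) = 144 \left(2 - 6\right) = 144 \left(-4\right) = -576$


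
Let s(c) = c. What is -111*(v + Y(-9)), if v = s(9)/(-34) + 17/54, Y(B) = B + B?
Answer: 304843/153 ≈ 1992.4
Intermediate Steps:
Y(B) = 2*B
v = 23/459 (v = 9/(-34) + 17/54 = 9*(-1/34) + 17*(1/54) = -9/34 + 17/54 = 23/459 ≈ 0.050109)
-111*(v + Y(-9)) = -111*(23/459 + 2*(-9)) = -111*(23/459 - 18) = -111*(-8239/459) = 304843/153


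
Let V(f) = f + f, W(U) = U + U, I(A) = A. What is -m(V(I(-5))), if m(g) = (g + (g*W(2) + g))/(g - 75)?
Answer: -12/17 ≈ -0.70588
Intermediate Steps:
W(U) = 2*U
V(f) = 2*f
m(g) = 6*g/(-75 + g) (m(g) = (g + (g*(2*2) + g))/(g - 75) = (g + (g*4 + g))/(-75 + g) = (g + (4*g + g))/(-75 + g) = (g + 5*g)/(-75 + g) = (6*g)/(-75 + g) = 6*g/(-75 + g))
-m(V(I(-5))) = -6*2*(-5)/(-75 + 2*(-5)) = -6*(-10)/(-75 - 10) = -6*(-10)/(-85) = -6*(-10)*(-1)/85 = -1*12/17 = -12/17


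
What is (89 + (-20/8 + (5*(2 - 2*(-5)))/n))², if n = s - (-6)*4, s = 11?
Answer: 1525225/196 ≈ 7781.8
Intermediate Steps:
n = 35 (n = 11 - (-6)*4 = 11 - 1*(-24) = 11 + 24 = 35)
(89 + (-20/8 + (5*(2 - 2*(-5)))/n))² = (89 + (-20/8 + (5*(2 - 2*(-5)))/35))² = (89 + (-20*⅛ + (5*(2 + 10))*(1/35)))² = (89 + (-5/2 + (5*12)*(1/35)))² = (89 + (-5/2 + 60*(1/35)))² = (89 + (-5/2 + 12/7))² = (89 - 11/14)² = (1235/14)² = 1525225/196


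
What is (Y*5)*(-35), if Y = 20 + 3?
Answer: -4025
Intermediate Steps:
Y = 23
(Y*5)*(-35) = (23*5)*(-35) = 115*(-35) = -4025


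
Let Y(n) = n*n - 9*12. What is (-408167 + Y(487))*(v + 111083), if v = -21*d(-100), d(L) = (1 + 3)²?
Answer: -18949476182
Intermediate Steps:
d(L) = 16 (d(L) = 4² = 16)
Y(n) = -108 + n² (Y(n) = n² - 108 = -108 + n²)
v = -336 (v = -21*16 = -336)
(-408167 + Y(487))*(v + 111083) = (-408167 + (-108 + 487²))*(-336 + 111083) = (-408167 + (-108 + 237169))*110747 = (-408167 + 237061)*110747 = -171106*110747 = -18949476182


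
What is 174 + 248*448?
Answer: 111278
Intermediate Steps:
174 + 248*448 = 174 + 111104 = 111278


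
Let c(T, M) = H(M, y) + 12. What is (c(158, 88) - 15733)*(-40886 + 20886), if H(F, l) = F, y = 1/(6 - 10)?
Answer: 312660000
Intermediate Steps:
y = -¼ (y = 1/(-4) = -¼ ≈ -0.25000)
c(T, M) = 12 + M (c(T, M) = M + 12 = 12 + M)
(c(158, 88) - 15733)*(-40886 + 20886) = ((12 + 88) - 15733)*(-40886 + 20886) = (100 - 15733)*(-20000) = -15633*(-20000) = 312660000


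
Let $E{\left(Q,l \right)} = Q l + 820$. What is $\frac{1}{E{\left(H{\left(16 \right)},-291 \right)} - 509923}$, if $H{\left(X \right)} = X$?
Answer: $- \frac{1}{513759} \approx -1.9464 \cdot 10^{-6}$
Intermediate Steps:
$E{\left(Q,l \right)} = 820 + Q l$
$\frac{1}{E{\left(H{\left(16 \right)},-291 \right)} - 509923} = \frac{1}{\left(820 + 16 \left(-291\right)\right) - 509923} = \frac{1}{\left(820 - 4656\right) - 509923} = \frac{1}{-3836 - 509923} = \frac{1}{-513759} = - \frac{1}{513759}$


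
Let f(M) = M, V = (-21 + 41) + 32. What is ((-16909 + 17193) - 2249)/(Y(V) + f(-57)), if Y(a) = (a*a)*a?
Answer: -1965/140551 ≈ -0.013981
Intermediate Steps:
V = 52 (V = 20 + 32 = 52)
Y(a) = a³ (Y(a) = a²*a = a³)
((-16909 + 17193) - 2249)/(Y(V) + f(-57)) = ((-16909 + 17193) - 2249)/(52³ - 57) = (284 - 2249)/(140608 - 57) = -1965/140551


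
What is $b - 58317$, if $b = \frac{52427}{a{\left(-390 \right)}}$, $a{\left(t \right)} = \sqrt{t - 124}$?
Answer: $-58317 - \frac{52427 i \sqrt{514}}{514} \approx -58317.0 - 2312.5 i$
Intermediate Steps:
$a{\left(t \right)} = \sqrt{-124 + t}$
$b = - \frac{52427 i \sqrt{514}}{514}$ ($b = \frac{52427}{\sqrt{-124 - 390}} = \frac{52427}{\sqrt{-514}} = \frac{52427}{i \sqrt{514}} = 52427 \left(- \frac{i \sqrt{514}}{514}\right) = - \frac{52427 i \sqrt{514}}{514} \approx - 2312.5 i$)
$b - 58317 = - \frac{52427 i \sqrt{514}}{514} - 58317 = -58317 - \frac{52427 i \sqrt{514}}{514}$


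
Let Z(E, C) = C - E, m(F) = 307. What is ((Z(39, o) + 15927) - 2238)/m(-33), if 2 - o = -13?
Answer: 13665/307 ≈ 44.511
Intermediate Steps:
o = 15 (o = 2 - 1*(-13) = 2 + 13 = 15)
((Z(39, o) + 15927) - 2238)/m(-33) = (((15 - 1*39) + 15927) - 2238)/307 = (((15 - 39) + 15927) - 2238)*(1/307) = ((-24 + 15927) - 2238)*(1/307) = (15903 - 2238)*(1/307) = 13665*(1/307) = 13665/307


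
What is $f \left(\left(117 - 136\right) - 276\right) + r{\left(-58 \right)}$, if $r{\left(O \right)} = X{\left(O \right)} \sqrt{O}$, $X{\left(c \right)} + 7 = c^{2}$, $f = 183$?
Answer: $-53985 + 3357 i \sqrt{58} \approx -53985.0 + 25566.0 i$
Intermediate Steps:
$X{\left(c \right)} = -7 + c^{2}$
$r{\left(O \right)} = \sqrt{O} \left(-7 + O^{2}\right)$ ($r{\left(O \right)} = \left(-7 + O^{2}\right) \sqrt{O} = \sqrt{O} \left(-7 + O^{2}\right)$)
$f \left(\left(117 - 136\right) - 276\right) + r{\left(-58 \right)} = 183 \left(\left(117 - 136\right) - 276\right) + \sqrt{-58} \left(-7 + \left(-58\right)^{2}\right) = 183 \left(\left(117 - 136\right) - 276\right) + i \sqrt{58} \left(-7 + 3364\right) = 183 \left(-19 - 276\right) + i \sqrt{58} \cdot 3357 = 183 \left(-295\right) + 3357 i \sqrt{58} = -53985 + 3357 i \sqrt{58}$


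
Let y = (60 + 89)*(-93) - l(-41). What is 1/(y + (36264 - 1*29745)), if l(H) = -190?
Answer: -1/7148 ≈ -0.00013990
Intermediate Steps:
y = -13667 (y = (60 + 89)*(-93) - 1*(-190) = 149*(-93) + 190 = -13857 + 190 = -13667)
1/(y + (36264 - 1*29745)) = 1/(-13667 + (36264 - 1*29745)) = 1/(-13667 + (36264 - 29745)) = 1/(-13667 + 6519) = 1/(-7148) = -1/7148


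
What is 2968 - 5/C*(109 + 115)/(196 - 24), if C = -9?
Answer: 1148896/387 ≈ 2968.7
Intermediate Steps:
2968 - 5/C*(109 + 115)/(196 - 24) = 2968 - 5/(-9)*(109 + 115)/(196 - 24) = 2968 - 5*(-⅑)*224/172 = 2968 - (-5)*224*(1/172)/9 = 2968 - (-5)*56/(9*43) = 2968 - 1*(-280/387) = 2968 + 280/387 = 1148896/387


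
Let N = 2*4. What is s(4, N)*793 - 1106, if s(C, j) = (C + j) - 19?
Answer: -6657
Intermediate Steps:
N = 8
s(C, j) = -19 + C + j
s(4, N)*793 - 1106 = (-19 + 4 + 8)*793 - 1106 = -7*793 - 1106 = -5551 - 1106 = -6657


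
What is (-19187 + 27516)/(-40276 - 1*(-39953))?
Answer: -8329/323 ≈ -25.786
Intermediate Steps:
(-19187 + 27516)/(-40276 - 1*(-39953)) = 8329/(-40276 + 39953) = 8329/(-323) = 8329*(-1/323) = -8329/323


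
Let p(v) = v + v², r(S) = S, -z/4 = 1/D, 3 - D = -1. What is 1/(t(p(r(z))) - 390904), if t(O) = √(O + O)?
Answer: -1/390904 ≈ -2.5582e-6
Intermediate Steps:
D = 4 (D = 3 - 1*(-1) = 3 + 1 = 4)
z = -1 (z = -4/4 = -4*¼ = -1)
t(O) = √2*√O (t(O) = √(2*O) = √2*√O)
1/(t(p(r(z))) - 390904) = 1/(√2*√(-(1 - 1)) - 390904) = 1/(√2*√(-1*0) - 390904) = 1/(√2*√0 - 390904) = 1/(√2*0 - 390904) = 1/(0 - 390904) = 1/(-390904) = -1/390904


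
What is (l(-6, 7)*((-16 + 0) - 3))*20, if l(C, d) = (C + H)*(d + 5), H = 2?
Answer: 18240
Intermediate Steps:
l(C, d) = (2 + C)*(5 + d) (l(C, d) = (C + 2)*(d + 5) = (2 + C)*(5 + d))
(l(-6, 7)*((-16 + 0) - 3))*20 = ((10 + 2*7 + 5*(-6) - 6*7)*((-16 + 0) - 3))*20 = ((10 + 14 - 30 - 42)*(-16 - 3))*20 = -48*(-19)*20 = 912*20 = 18240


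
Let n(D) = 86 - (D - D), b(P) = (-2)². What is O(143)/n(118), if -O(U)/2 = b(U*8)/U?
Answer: -4/6149 ≈ -0.00065051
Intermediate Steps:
b(P) = 4
n(D) = 86 (n(D) = 86 - 1*0 = 86 + 0 = 86)
O(U) = -8/U
O(143)/n(118) = -8/143/86 = -8*1/143*(1/86) = -8/143*1/86 = -4/6149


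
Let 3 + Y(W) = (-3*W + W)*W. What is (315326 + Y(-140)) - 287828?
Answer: -11705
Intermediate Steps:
Y(W) = -3 - 2*W² (Y(W) = -3 + (-3*W + W)*W = -3 + (-2*W)*W = -3 - 2*W²)
(315326 + Y(-140)) - 287828 = (315326 + (-3 - 2*(-140)²)) - 287828 = (315326 + (-3 - 2*19600)) - 287828 = (315326 + (-3 - 39200)) - 287828 = (315326 - 39203) - 287828 = 276123 - 287828 = -11705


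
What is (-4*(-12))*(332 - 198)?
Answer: 6432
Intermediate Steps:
(-4*(-12))*(332 - 198) = 48*134 = 6432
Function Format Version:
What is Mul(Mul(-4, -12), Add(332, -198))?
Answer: 6432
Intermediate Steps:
Mul(Mul(-4, -12), Add(332, -198)) = Mul(48, 134) = 6432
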